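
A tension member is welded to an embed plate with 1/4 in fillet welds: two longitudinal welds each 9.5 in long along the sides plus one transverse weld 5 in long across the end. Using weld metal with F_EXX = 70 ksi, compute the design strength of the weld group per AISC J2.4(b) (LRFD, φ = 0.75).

t_e = 0.707 × 0.25 = 0.1767 in.
R_nwl = 0.6 × 70 × 0.1767 × 19 = 141 kips (longitudinal, 2 welds).
R_nwt = 0.6 × 70 × 0.1767 × 5 = 37.12 kips (transverse, base value).
(i) R_nwl + R_nwt = 178.2 kips; (ii) 0.85 R_nwl + 1.5 R_nwt = 175.6 kips.
R_n = max = 178.2 kips [governs: (i)]; φR_n = 133.6 kips.

φR_n ≈ 134 kips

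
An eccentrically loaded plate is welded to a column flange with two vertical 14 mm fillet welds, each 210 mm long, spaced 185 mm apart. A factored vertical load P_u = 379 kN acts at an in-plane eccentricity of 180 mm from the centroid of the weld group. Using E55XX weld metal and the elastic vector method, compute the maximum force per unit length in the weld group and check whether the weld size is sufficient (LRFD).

f_max ≈ 2550 N/mm; NOT adequate

E55XX → F_EXX = 550 MPa.
Total weld length L_w = 420 mm. Treat welds as unit-width lines.
Polar moment about centroid: J = 2[d³/12 + d(b/2)²] = 2[210³/12 + 210×92.5²] = 5137000 mm³.
Direct shear f_v = P/L_w = 379×10³ / 420 = 902.4 N/mm (vertical).
Torsion M = P·e = 379×10³ × 180 = 68220000 N·mm.
Critical point at (x, y) = (92.5, 105) from centroid. f_tx = M·y/J = 1394 N/mm; f_ty = M·x/J = 1228 N/mm.
Resultant f_max = √[f_tx² + (f_v + f_ty)²] = √[1394² + (902.4 + 1228)²] = 2546 N/mm.
Capacity per unit length: φr_n = 0.75 × 0.6 × 550 × (0.707 × 14) = 2450 N/mm.
2546 > 2450 → NOT adequate.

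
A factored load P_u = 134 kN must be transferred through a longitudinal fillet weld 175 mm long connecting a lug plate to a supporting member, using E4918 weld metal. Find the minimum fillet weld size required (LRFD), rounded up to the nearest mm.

E49XX → F_EXX = 490 MPa.
Total weld length L = 175 mm.
Required throat t_e = P_u / (φ × 0.6 F_EXX × L) = 134 / (0.75 × 0.6 × 490 × 175 × 10⁻³) = 3.473 mm.
Required leg w = t_e / 0.707 = 4.912 mm → use 5 mm.

w = 5 mm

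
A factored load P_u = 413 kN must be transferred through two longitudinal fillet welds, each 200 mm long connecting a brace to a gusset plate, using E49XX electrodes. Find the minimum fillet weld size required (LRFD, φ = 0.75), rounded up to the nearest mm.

w = 7 mm

E49XX → F_EXX = 490 MPa.
Total weld length L = 400 mm.
Required throat t_e = P_u / (φ × 0.6 F_EXX × L) = 413 / (0.75 × 0.6 × 490 × 400 × 10⁻³) = 4.683 mm.
Required leg w = t_e / 0.707 = 6.623 mm → use 7 mm.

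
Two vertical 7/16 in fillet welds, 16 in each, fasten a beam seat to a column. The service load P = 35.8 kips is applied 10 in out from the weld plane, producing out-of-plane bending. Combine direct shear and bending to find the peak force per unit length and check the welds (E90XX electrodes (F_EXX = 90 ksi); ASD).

L_w = 2 × 16 = 32 in; section modulus (unit throat) S = 2 × L²/6 = 85.33 in².
Direct shear f_v = P/L_w = 35.8/32 = 1.119 kip/in.
Moment M = P × e = 35.8 × 10 = 358 kip·in; bending f_b = M/S = 4.195 kip/in.
f_max = √(f_v² + f_b²) = √(1.119² + 4.195²) = 4.342 kip/in.
r_n/Ω = (1/2.0) × 0.6 × 90 × (0.707 × 0.4375) = 8.351 kip/in → adequate.

f_max ≈ 4.34 kip/in; adequate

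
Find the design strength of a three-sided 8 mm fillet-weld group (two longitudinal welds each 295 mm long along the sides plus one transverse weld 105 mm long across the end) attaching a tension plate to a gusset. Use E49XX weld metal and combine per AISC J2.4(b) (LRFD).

E49XX → F_EXX = 490 MPa.
t_e = 0.707 × 8 = 5.656 mm.
R_nwl = 0.6 × 490 × 5.656 × 590 × 10⁻³ = 981.1 kN (longitudinal, 2 welds).
R_nwt = 0.6 × 490 × 5.656 × 105 × 10⁻³ = 174.6 kN (transverse, base value).
(i) R_nwl + R_nwt = 1156 kN; (ii) 0.85 R_nwl + 1.5 R_nwt = 1096 kN.
R_n = max = 1156 kN [governs: (i)]; φR_n = 866.8 kN.

φR_n ≈ 867 kN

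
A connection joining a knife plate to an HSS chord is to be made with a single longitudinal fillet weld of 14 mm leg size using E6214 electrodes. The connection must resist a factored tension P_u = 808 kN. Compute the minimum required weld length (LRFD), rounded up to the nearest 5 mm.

E62XX → F_EXX = 620 MPa.
Throat t_e = 0.707 × 14 = 9.898 mm.
φr_n = 0.75 × 0.6 × 620 × 9.898 × 10⁻³ = 2.762 kN/mm.
L_req = P_u / φr_n = 808 / 2.762 = 292.6 mm total.
Round up → use L = 295 mm.

L = 295 mm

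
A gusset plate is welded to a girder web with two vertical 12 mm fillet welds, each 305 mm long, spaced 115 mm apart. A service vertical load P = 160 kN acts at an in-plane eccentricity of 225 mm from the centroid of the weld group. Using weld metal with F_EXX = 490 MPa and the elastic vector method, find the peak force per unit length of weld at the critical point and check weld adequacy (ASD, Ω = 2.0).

f_max ≈ 993 N/mm; adequate

Total weld length L_w = 610 mm. Treat welds as unit-width lines.
Polar moment about centroid: J = 2[d³/12 + d(b/2)²] = 2[305³/12 + 305×57.5²] = 6746000 mm³.
Direct shear f_v = P/L_w = 160×10³ / 610 = 262.3 N/mm (vertical).
Torsion M = P·e = 160×10³ × 225 = 36000000 N·mm.
Critical point at (x, y) = (57.5, 152.5) from centroid. f_tx = M·y/J = 813.9 N/mm; f_ty = M·x/J = 306.9 N/mm.
Resultant f_max = √[f_tx² + (f_v + f_ty)²] = √[813.9² + (262.3 + 306.9)²] = 993.1 N/mm.
Capacity per unit length: r_n/Ω = (1/2.0) × 0.6 × 490 × (0.707 × 12) = 1247 N/mm.
993.1 ≤ 1247 → adequate.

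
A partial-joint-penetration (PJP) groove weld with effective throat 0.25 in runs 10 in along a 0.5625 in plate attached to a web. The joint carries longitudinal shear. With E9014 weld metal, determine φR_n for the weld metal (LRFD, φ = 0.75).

φR_n ≈ 101 kips

E90XX → F_EXX = 90 ksi.
Effective throat (given) t_e = 0.25 in.
A_we = 0.25 × 10 = 2.5 in².
F_nw = 0.6 F_EXX = 54 ksi.
φR_n = 0.75 × 54 × 2.5 = 101.2 kips.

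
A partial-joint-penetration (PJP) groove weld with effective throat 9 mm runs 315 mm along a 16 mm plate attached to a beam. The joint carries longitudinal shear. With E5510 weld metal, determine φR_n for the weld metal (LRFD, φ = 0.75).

E55XX → F_EXX = 550 MPa.
Effective throat (given) t_e = 9 mm.
A_we = 9 × 315 = 2835 mm².
F_nw = 0.6 F_EXX = 330 MPa.
φR_n = 0.75 × 330 × 2835 × 10⁻³ = 701.7 kN.

φR_n ≈ 702 kN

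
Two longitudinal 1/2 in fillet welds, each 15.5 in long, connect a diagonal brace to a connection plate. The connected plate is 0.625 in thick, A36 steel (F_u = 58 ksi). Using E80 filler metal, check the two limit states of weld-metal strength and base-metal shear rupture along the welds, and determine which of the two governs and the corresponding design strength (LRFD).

φR_n ≈ 395 kips (weld metal governs)

E80XX → F_EXX = 80 ksi.
t_e = 0.707 × 0.5 = 0.3535 in; L = 31 in.
Weld metal: φR_n = 0.75 × 0.6 × 80 × 0.3535 × 31 = 394.5 kips.
Base metal (shear rupture): φR_n = 0.75 × 0.6 × 58 × 0.625 × 31 = 505.7 kips.
Governing: weld metal.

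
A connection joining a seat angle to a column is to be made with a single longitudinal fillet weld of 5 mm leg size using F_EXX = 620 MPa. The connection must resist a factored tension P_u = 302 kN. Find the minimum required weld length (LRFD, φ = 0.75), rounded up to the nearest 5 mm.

L = 310 mm

Throat t_e = 0.707 × 5 = 3.535 mm.
φr_n = 0.75 × 0.6 × 620 × 3.535 × 10⁻³ = 0.9863 kN/mm.
L_req = P_u / φr_n = 302 / 0.9863 = 306.2 mm total.
Round up → use L = 310 mm.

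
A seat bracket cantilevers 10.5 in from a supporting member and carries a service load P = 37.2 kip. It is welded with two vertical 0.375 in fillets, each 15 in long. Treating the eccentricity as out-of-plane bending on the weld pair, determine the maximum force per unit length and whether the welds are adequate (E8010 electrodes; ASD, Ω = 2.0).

E80XX → F_EXX = 80 ksi.
L_w = 2 × 15 = 30 in; section modulus (unit throat) S = 2 × L²/6 = 75 in².
Direct shear f_v = P/L_w = 37.2/30 = 1.24 kip/in.
Moment M = P × e = 37.2 × 10.5 = 390.6 kip·in; bending f_b = M/S = 5.208 kip/in.
f_max = √(f_v² + f_b²) = √(1.24² + 5.208²) = 5.354 kip/in.
r_n/Ω = (1/2.0) × 0.6 × 80 × (0.707 × 0.375) = 6.363 kip/in → adequate.

f_max ≈ 5.35 kip/in; adequate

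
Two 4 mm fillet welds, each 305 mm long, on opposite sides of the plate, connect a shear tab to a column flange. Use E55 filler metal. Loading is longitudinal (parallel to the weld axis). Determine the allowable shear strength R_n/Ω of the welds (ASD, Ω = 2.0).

R_n/Ω ≈ 285 kN

E55XX → F_EXX = 550 MPa.
Effective throat t_e = 0.707 × 4 = 2.828 mm.
Total length L = 610 mm; A_we = 2.828 × 610 = 1725 mm².
F_nw = 0.6 F_EXX = 0.6 × 550 = 330 MPa.
R_n = 330 × 1725 × 10⁻³ = 569.3 kN; R_n/Ω = 569.3/2.0 = 284.6 kN.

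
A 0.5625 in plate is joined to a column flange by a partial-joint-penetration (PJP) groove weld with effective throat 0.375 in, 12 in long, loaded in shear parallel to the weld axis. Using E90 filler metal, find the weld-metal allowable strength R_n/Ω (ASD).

R_n/Ω ≈ 122 kips

E90XX → F_EXX = 90 ksi.
Effective throat (given) t_e = 0.375 in.
A_we = 0.375 × 12 = 4.5 in².
F_nw = 0.6 F_EXX = 54 ksi.
R_n/Ω = (54 × 4.5) / 2.0 = 121.5 kips.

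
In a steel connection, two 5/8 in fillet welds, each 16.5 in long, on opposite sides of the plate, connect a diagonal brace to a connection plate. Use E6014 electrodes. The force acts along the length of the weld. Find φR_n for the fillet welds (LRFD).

E60XX → F_EXX = 60 ksi.
Effective throat t_e = 0.707 × 0.625 = 0.4419 in.
Total length L = 33 in; A_we = 0.4419 × 33 = 14.58 in².
F_nw = 0.6 F_EXX = 0.6 × 60 = 36 ksi.
φR_n = 0.75 × 36 × 14.58 = 393.7 kips.

φR_n ≈ 394 kips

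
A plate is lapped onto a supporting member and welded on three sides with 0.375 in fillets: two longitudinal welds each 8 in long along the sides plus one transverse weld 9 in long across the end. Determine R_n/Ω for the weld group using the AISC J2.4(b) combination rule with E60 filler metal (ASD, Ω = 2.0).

E60XX → F_EXX = 60 ksi.
t_e = 0.707 × 0.375 = 0.2651 in.
R_nwl = 0.6 × 60 × 0.2651 × 16 = 152.7 kips (longitudinal, 2 welds).
R_nwt = 0.6 × 60 × 0.2651 × 9 = 85.9 kips (transverse, base value).
(i) R_nwl + R_nwt = 238.6 kips; (ii) 0.85 R_nwl + 1.5 R_nwt = 258.7 kips.
R_n = max = 258.7 kips [governs: (ii)]; R_n/Ω = 129.3 kips.

R_n/Ω ≈ 129 kips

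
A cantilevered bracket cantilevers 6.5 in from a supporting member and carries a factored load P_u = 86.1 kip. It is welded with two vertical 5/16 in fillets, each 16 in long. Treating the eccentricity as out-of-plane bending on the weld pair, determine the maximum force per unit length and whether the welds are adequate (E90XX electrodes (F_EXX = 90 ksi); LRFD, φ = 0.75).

L_w = 2 × 16 = 32 in; section modulus (unit throat) S = 2 × L²/6 = 85.33 in².
Direct shear f_v = P/L_w = 86.1/32 = 2.691 kip/in.
Moment M = P × e = 86.1 × 6.5 = 559.65 kip·in; bending f_b = M/S = 6.558 kip/in.
f_max = √(f_v² + f_b²) = √(2.691² + 6.558²) = 7.089 kip/in.
φr_n = 0.75 × 0.6 × 90 × (0.707 × 0.3125) = 8.948 kip/in → adequate.

f_max ≈ 7.09 kip/in; adequate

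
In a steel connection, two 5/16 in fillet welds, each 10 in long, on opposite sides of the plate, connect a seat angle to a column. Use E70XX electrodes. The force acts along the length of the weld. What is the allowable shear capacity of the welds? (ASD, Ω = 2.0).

E70XX → F_EXX = 70 ksi.
Effective throat t_e = 0.707 × 0.3125 = 0.2209 in.
Total length L = 20 in; A_we = 0.2209 × 20 = 4.419 in².
F_nw = 0.6 F_EXX = 0.6 × 70 = 42 ksi.
R_n = 42 × 4.419 = 185.6 kips; R_n/Ω = 185.6/2.0 = 92.79 kips.

R_n/Ω ≈ 92.8 kips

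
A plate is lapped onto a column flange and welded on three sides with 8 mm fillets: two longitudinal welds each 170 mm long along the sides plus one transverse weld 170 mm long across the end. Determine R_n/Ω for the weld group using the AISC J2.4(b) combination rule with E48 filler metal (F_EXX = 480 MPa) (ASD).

R_n/Ω ≈ 443 kN

t_e = 0.707 × 8 = 5.656 mm.
R_nwl = 0.6 × 480 × 5.656 × 340 × 10⁻³ = 553.8 kN (longitudinal, 2 welds).
R_nwt = 0.6 × 480 × 5.656 × 170 × 10⁻³ = 276.9 kN (transverse, base value).
(i) R_nwl + R_nwt = 830.8 kN; (ii) 0.85 R_nwl + 1.5 R_nwt = 886.1 kN.
R_n = max = 886.1 kN [governs: (ii)]; R_n/Ω = 443.1 kN.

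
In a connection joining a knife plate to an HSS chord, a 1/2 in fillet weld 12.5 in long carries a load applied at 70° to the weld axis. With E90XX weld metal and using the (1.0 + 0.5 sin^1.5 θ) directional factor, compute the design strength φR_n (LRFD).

φR_n ≈ 260 kips

E90XX → F_EXX = 90 ksi.
t_e = 0.707 × 0.5 = 0.3535 in; A_we = 0.3535 × 12.5 = 4.419 in².
Directional factor: 1.0 + 0.5 sin^1.5(70°) = 1.455.
F_nw = 0.6 × 90 × 1.455 = 78.59 ksi.
φR_n = 0.75 × 78.59 × 4.419 = 260.5 kips.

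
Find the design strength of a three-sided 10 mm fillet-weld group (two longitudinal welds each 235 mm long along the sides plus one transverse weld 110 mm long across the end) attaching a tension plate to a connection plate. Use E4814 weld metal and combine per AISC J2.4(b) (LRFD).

E48XX → F_EXX = 480 MPa.
t_e = 0.707 × 10 = 7.07 mm.
R_nwl = 0.6 × 480 × 7.07 × 470 × 10⁻³ = 957 kN (longitudinal, 2 welds).
R_nwt = 0.6 × 480 × 7.07 × 110 × 10⁻³ = 224 kN (transverse, base value).
(i) R_nwl + R_nwt = 1181 kN; (ii) 0.85 R_nwl + 1.5 R_nwt = 1149 kN.
R_n = max = 1181 kN [governs: (i)]; φR_n = 885.7 kN.

φR_n ≈ 886 kN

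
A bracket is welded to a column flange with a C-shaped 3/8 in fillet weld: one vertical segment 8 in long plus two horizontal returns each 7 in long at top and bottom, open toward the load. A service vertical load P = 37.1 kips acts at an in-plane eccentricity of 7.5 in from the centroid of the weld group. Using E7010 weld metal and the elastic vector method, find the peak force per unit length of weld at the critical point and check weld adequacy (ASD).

f_max ≈ 5.88 kip/in; NOT adequate

E70XX → F_EXX = 70 ksi.
Total weld length L_w = 22 in. Treat welds as unit-width lines.
Centroid: x̄ = 2×7×3.5 / 22 = 2.227 in from the vertical weld.
Polar moment about centroid: J = I_x + I_y = [8³/12 + 2×7×4²] + [8×2.227² + 2(7³/12 + 7×1.273²)] = 386.2 in³.
Direct shear f_v = P/L_w = 37.1 / 22 = 1.686 kip/in (vertical).
Torsion M = P·e = 37.1 × 7.5 = 278.25 kip·in.
Critical point at (x, y) = (4.773, 4) from centroid. f_tx = M·y/J = 2.882 kip/in; f_ty = M·x/J = 3.439 kip/in.
Resultant f_max = √[f_tx² + (f_v + f_ty)²] = √[2.882² + (1.686 + 3.439)²] = 5.88 kip/in.
Capacity per unit length: r_n/Ω = (1/2.0) × 0.6 × 70 × (0.707 × 0.375) = 5.568 kip/in.
5.88 > 5.568 → NOT adequate.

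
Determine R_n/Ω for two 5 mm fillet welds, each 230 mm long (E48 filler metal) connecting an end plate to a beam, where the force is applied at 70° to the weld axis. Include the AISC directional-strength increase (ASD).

R_n/Ω ≈ 341 kN

E48XX → F_EXX = 480 MPa.
t_e = 0.707 × 5 = 3.535 mm; A_we = 3.535 × 460 = 1626 mm².
Directional factor: 1.0 + 0.5 sin^1.5(70°) = 1.455.
F_nw = 0.6 × 480 × 1.455 = 419.2 MPa.
R_n/Ω = (419.2 × 1626) / 2.0 × 10⁻³ = 340.8 kN.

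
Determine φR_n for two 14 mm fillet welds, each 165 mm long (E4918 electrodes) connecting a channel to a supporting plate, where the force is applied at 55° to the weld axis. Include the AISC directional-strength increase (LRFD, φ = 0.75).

E49XX → F_EXX = 490 MPa.
t_e = 0.707 × 14 = 9.898 mm; A_we = 9.898 × 330 = 3266 mm².
Directional factor: 1.0 + 0.5 sin^1.5(55°) = 1.371.
F_nw = 0.6 × 490 × 1.371 = 403 MPa.
φR_n = 0.75 × 403 × 3266 × 10⁻³ = 987.2 kN.

φR_n ≈ 987 kN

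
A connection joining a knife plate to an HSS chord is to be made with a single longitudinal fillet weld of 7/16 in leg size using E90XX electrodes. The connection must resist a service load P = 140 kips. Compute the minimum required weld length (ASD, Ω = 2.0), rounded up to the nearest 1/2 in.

E90XX → F_EXX = 90 ksi.
Throat t_e = 0.707 × 0.4375 = 0.3093 in.
r_n/Ω = (0.6 × 90 × 0.3093) / 2.0 = 8.351 kip/in.
L_req = P / (r_n/Ω) = 140 / 8.351 = 16.76 in total.
Round up → use L = 17 in.

L = 17 in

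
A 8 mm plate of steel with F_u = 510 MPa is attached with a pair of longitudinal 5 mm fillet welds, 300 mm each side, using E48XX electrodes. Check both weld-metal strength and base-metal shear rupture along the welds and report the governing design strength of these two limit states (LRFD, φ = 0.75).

E48XX → F_EXX = 480 MPa.
t_e = 0.707 × 5 = 3.535 mm; L = 600 mm.
Weld metal: φR_n = 0.75 × 0.6 × 480 × 3.535 × 600 × 10⁻³ = 458.1 kN.
Base metal (shear rupture): φR_n = 0.75 × 0.6 × 510 × 8 × 600 × 10⁻³ = 1102 kN.
Governing: weld metal.

φR_n ≈ 458 kN (weld metal governs)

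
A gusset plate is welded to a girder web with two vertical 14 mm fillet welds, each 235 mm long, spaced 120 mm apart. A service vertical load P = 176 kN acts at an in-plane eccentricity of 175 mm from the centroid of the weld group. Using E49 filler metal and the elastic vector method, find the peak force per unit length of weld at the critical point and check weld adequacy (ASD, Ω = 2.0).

E49XX → F_EXX = 490 MPa.
Total weld length L_w = 470 mm. Treat welds as unit-width lines.
Polar moment about centroid: J = 2[d³/12 + d(b/2)²] = 2[235³/12 + 235×60²] = 3855000 mm³.
Direct shear f_v = P/L_w = 176×10³ / 470 = 374.5 N/mm (vertical).
Torsion M = P·e = 176×10³ × 175 = 30800000 N·mm.
Critical point at (x, y) = (60, 117.5) from centroid. f_tx = M·y/J = 938.8 N/mm; f_ty = M·x/J = 479.4 N/mm.
Resultant f_max = √[f_tx² + (f_v + f_ty)²] = √[938.8² + (374.5 + 479.4)²] = 1269 N/mm.
Capacity per unit length: r_n/Ω = (1/2.0) × 0.6 × 490 × (0.707 × 14) = 1455 N/mm.
1269 ≤ 1455 → adequate.

f_max ≈ 1270 N/mm; adequate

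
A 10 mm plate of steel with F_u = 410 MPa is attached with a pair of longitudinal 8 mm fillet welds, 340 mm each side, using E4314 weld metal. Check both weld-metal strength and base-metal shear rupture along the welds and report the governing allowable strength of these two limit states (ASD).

R_n/Ω ≈ 496 kN (weld metal governs)

E43XX → F_EXX = 430 MPa.
t_e = 0.707 × 8 = 5.656 mm; L = 680 mm.
Weld metal: R_n/Ω = (1/2.0) × 0.6 × 430 × 5.656 × 680 × 10⁻³ = 496.1 kN.
Base metal (shear rupture): R_n/Ω = (1/2.0) × 0.6 × 410 × 10 × 680 × 10⁻³ = 836.4 kN.
Governing: weld metal.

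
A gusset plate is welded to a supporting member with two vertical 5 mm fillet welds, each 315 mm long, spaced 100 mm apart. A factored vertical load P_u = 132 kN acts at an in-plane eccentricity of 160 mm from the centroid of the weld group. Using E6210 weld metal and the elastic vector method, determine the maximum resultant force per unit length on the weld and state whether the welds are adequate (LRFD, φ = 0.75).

f_max ≈ 611 N/mm; adequate

E62XX → F_EXX = 620 MPa.
Total weld length L_w = 630 mm. Treat welds as unit-width lines.
Polar moment about centroid: J = 2[d³/12 + d(b/2)²] = 2[315³/12 + 315×50²] = 6784000 mm³.
Direct shear f_v = P/L_w = 132×10³ / 630 = 209.5 N/mm (vertical).
Torsion M = P·e = 132×10³ × 160 = 21120000 N·mm.
Critical point at (x, y) = (50, 157.5) from centroid. f_tx = M·y/J = 490.3 N/mm; f_ty = M·x/J = 155.7 N/mm.
Resultant f_max = √[f_tx² + (f_v + f_ty)²] = √[490.3² + (209.5 + 155.7)²] = 611.4 N/mm.
Capacity per unit length: φr_n = 0.75 × 0.6 × 620 × (0.707 × 5) = 986.3 N/mm.
611.4 ≤ 986.3 → adequate.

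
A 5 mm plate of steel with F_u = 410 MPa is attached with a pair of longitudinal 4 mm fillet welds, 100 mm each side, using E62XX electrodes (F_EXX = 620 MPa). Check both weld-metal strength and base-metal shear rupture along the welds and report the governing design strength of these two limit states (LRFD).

t_e = 0.707 × 4 = 2.828 mm; L = 200 mm.
Weld metal: φR_n = 0.75 × 0.6 × 620 × 2.828 × 200 × 10⁻³ = 157.8 kN.
Base metal (shear rupture): φR_n = 0.75 × 0.6 × 410 × 5 × 200 × 10⁻³ = 184.5 kN.
Governing: weld metal.

φR_n ≈ 158 kN (weld metal governs)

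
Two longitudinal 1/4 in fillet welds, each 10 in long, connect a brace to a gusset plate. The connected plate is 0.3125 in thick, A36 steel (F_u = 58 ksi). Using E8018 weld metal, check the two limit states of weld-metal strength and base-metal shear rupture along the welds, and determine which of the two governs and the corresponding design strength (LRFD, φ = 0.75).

φR_n ≈ 127 kip (weld metal governs)

E80XX → F_EXX = 80 ksi.
t_e = 0.707 × 0.25 = 0.1767 in; L = 20 in.
Weld metal: φR_n = 0.75 × 0.6 × 80 × 0.1767 × 20 = 127.3 kip.
Base metal (shear rupture): φR_n = 0.75 × 0.6 × 58 × 0.3125 × 20 = 163.1 kip.
Governing: weld metal.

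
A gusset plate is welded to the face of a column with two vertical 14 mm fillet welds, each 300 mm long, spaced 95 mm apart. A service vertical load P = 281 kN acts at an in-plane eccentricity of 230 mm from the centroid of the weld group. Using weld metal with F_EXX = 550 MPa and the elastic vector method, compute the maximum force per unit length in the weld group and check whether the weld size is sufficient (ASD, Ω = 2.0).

Total weld length L_w = 600 mm. Treat welds as unit-width lines.
Polar moment about centroid: J = 2[d³/12 + d(b/2)²] = 2[300³/12 + 300×47.5²] = 5854000 mm³.
Direct shear f_v = P/L_w = 281×10³ / 600 = 468.3 N/mm (vertical).
Torsion M = P·e = 281×10³ × 230 = 64630000 N·mm.
Critical point at (x, y) = (47.5, 150) from centroid. f_tx = M·y/J = 1656 N/mm; f_ty = M·x/J = 524.4 N/mm.
Resultant f_max = √[f_tx² + (f_v + f_ty)²] = √[1656² + (468.3 + 524.4)²] = 1931 N/mm.
Capacity per unit length: r_n/Ω = (1/2.0) × 0.6 × 550 × (0.707 × 14) = 1633 N/mm.
1931 > 1633 → NOT adequate.

f_max ≈ 1930 N/mm; NOT adequate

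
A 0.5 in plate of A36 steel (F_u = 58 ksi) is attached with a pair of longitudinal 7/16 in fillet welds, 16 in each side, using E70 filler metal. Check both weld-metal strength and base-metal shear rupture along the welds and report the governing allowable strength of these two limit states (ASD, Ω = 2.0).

R_n/Ω ≈ 208 kip (weld metal governs)

E70XX → F_EXX = 70 ksi.
t_e = 0.707 × 0.4375 = 0.3093 in; L = 32 in.
Weld metal: R_n/Ω = (1/2.0) × 0.6 × 70 × 0.3093 × 32 = 207.9 kip.
Base metal (shear rupture): R_n/Ω = (1/2.0) × 0.6 × 58 × 0.5 × 32 = 278.4 kip.
Governing: weld metal.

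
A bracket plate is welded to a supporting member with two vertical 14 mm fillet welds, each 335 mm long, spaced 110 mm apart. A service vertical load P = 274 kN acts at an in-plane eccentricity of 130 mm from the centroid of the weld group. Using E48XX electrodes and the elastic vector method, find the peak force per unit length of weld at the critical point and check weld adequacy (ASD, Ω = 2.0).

E48XX → F_EXX = 480 MPa.
Total weld length L_w = 670 mm. Treat welds as unit-width lines.
Polar moment about centroid: J = 2[d³/12 + d(b/2)²] = 2[335³/12 + 335×55²] = 8293000 mm³.
Direct shear f_v = P/L_w = 274×10³ / 670 = 409 N/mm (vertical).
Torsion M = P·e = 274×10³ × 130 = 35620000 N·mm.
Critical point at (x, y) = (55, 167.5) from centroid. f_tx = M·y/J = 719.5 N/mm; f_ty = M·x/J = 236.2 N/mm.
Resultant f_max = √[f_tx² + (f_v + f_ty)²] = √[719.5² + (409 + 236.2)²] = 966.4 N/mm.
Capacity per unit length: r_n/Ω = (1/2.0) × 0.6 × 480 × (0.707 × 14) = 1425 N/mm.
966.4 ≤ 1425 → adequate.

f_max ≈ 966 N/mm; adequate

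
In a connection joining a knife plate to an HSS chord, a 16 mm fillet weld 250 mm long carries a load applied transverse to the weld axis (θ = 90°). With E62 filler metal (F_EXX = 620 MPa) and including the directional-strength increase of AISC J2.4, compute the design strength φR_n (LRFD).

φR_n ≈ 1180 kN

t_e = 0.707 × 16 = 11.31 mm; A_we = 11.31 × 250 = 2828 mm².
Directional factor: 1.0 + 0.5 sin^1.5(90°) = 1.5.
F_nw = 0.6 × 620 × 1.5 = 558 MPa.
φR_n = 0.75 × 558 × 2828 × 10⁻³ = 1184 kN.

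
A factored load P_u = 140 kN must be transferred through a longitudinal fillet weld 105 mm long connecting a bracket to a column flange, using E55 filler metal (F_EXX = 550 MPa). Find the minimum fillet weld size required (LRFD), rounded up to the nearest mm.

Total weld length L = 105 mm.
Required throat t_e = P_u / (φ × 0.6 F_EXX × L) = 140 / (0.75 × 0.6 × 550 × 105 × 10⁻³) = 5.387 mm.
Required leg w = t_e / 0.707 = 7.62 mm → use 8 mm.

w = 8 mm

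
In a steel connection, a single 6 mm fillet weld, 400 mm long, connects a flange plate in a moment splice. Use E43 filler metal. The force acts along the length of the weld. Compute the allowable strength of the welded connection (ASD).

E43XX → F_EXX = 430 MPa.
Effective throat t_e = 0.707 × 6 = 4.242 mm.
Total length L = 400 mm; A_we = 4.242 × 400 = 1697 mm².
F_nw = 0.6 F_EXX = 0.6 × 430 = 258 MPa.
R_n = 258 × 1697 × 10⁻³ = 437.8 kN; R_n/Ω = 437.8/2.0 = 218.9 kN.

R_n/Ω ≈ 219 kN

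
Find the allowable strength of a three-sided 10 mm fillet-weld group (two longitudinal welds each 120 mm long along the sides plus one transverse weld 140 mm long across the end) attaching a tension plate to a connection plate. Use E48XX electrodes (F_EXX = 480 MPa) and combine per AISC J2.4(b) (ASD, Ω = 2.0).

t_e = 0.707 × 10 = 7.07 mm.
R_nwl = 0.6 × 480 × 7.07 × 240 × 10⁻³ = 488.7 kN (longitudinal, 2 welds).
R_nwt = 0.6 × 480 × 7.07 × 140 × 10⁻³ = 285.1 kN (transverse, base value).
(i) R_nwl + R_nwt = 773.7 kN; (ii) 0.85 R_nwl + 1.5 R_nwt = 843 kN.
R_n = max = 843 kN [governs: (ii)]; R_n/Ω = 421.5 kN.

R_n/Ω ≈ 421 kN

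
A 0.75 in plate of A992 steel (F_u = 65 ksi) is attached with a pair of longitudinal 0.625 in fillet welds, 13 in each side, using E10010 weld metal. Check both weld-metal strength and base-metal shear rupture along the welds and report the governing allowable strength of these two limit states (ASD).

R_n/Ω ≈ 345 kips (weld metal governs)

E100XX → F_EXX = 100 ksi.
t_e = 0.707 × 0.625 = 0.4419 in; L = 26 in.
Weld metal: R_n/Ω = (1/2.0) × 0.6 × 100 × 0.4419 × 26 = 344.7 kips.
Base metal (shear rupture): R_n/Ω = (1/2.0) × 0.6 × 65 × 0.75 × 26 = 380.2 kips.
Governing: weld metal.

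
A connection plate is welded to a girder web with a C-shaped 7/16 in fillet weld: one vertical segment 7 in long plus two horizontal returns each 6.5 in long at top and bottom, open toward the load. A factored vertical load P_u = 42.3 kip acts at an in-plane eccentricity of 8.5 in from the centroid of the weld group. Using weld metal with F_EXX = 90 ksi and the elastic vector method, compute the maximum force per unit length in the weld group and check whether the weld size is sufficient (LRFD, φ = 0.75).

Total weld length L_w = 20 in. Treat welds as unit-width lines.
Centroid: x̄ = 2×6.5×3.25 / 20 = 2.112 in from the vertical weld.
Polar moment about centroid: J = I_x + I_y = [7³/12 + 2×6.5×3.5²] + [7×2.112² + 2(6.5³/12 + 6.5×1.138²)] = 281.7 in³.
Direct shear f_v = P/L_w = 42.3 / 20 = 2.115 kip/in (vertical).
Torsion M = P·e = 42.3 × 8.5 = 359.55 kip·in.
Critical point at (x, y) = (4.388, 3.5) from centroid. f_tx = M·y/J = 4.468 kip/in; f_ty = M·x/J = 5.601 kip/in.
Resultant f_max = √[f_tx² + (f_v + f_ty)²] = √[4.468² + (2.115 + 5.601)²] = 8.916 kip/in.
Capacity per unit length: φr_n = 0.75 × 0.6 × 90 × (0.707 × 0.4375) = 12.53 kip/in.
8.916 ≤ 12.53 → adequate.

f_max ≈ 8.92 kip/in; adequate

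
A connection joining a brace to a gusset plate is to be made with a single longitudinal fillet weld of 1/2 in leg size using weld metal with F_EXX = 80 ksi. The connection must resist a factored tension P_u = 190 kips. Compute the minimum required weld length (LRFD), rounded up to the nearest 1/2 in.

L = 15 in

Throat t_e = 0.707 × 0.5 = 0.3535 in.
φr_n = 0.75 × 0.6 × 80 × 0.3535 = 12.73 kips/in.
L_req = P_u / φr_n = 190 / 12.73 = 14.93 in total.
Round up → use L = 15 in.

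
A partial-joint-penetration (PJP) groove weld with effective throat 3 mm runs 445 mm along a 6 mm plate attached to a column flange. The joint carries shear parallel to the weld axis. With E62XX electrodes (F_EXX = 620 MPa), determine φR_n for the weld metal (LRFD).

Effective throat (given) t_e = 3 mm.
A_we = 3 × 445 = 1335 mm².
F_nw = 0.6 F_EXX = 372 MPa.
φR_n = 0.75 × 372 × 1335 × 10⁻³ = 372.5 kN.

φR_n ≈ 372 kN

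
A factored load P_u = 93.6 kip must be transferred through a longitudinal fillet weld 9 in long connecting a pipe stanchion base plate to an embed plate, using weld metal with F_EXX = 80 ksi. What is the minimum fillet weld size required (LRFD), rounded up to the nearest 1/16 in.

w = 7/16 in

Total weld length L = 9 in.
Required throat t_e = P_u / (φ × 0.6 F_EXX × L) = 93.6 / (0.75 × 0.6 × 80 × 9) = 0.2889 in.
Required leg w = t_e / 0.707 = 0.4086 in → use 7/16 in.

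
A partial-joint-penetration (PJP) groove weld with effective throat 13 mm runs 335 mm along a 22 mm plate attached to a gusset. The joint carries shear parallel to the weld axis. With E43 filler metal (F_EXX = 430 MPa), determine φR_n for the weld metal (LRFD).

φR_n ≈ 843 kN

Effective throat (given) t_e = 13 mm.
A_we = 13 × 335 = 4355 mm².
F_nw = 0.6 F_EXX = 258 MPa.
φR_n = 0.75 × 258 × 4355 × 10⁻³ = 842.7 kN.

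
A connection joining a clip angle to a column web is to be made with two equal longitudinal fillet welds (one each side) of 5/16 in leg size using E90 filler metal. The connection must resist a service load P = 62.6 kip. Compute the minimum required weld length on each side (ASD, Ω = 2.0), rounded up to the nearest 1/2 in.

L = 5.5 in on each side

E90XX → F_EXX = 90 ksi.
Throat t_e = 0.707 × 0.3125 = 0.2209 in.
r_n/Ω = (0.6 × 90 × 0.2209) / 2.0 = 5.965 kip/in.
L_req = P / (r_n/Ω) = 62.6 / 5.965 = 10.49 in total.
Per side: 10.49 / 2 = 5.247 in.
Round up → use L = 5.5 in on each side.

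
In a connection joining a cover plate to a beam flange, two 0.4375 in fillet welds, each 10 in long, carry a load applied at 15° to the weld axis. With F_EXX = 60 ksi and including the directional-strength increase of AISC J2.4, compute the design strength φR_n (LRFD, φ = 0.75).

φR_n ≈ 178 kips

t_e = 0.707 × 0.4375 = 0.3093 in; A_we = 0.3093 × 20 = 6.186 in².
Directional factor: 1.0 + 0.5 sin^1.5(15°) = 1.066.
F_nw = 0.6 × 60 × 1.066 = 38.37 ksi.
φR_n = 0.75 × 38.37 × 6.186 = 178 kips.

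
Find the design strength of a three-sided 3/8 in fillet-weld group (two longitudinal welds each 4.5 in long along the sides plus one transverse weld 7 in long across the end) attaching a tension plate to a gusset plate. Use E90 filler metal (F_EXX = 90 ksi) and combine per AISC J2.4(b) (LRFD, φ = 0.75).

φR_n ≈ 195 kip

t_e = 0.707 × 0.375 = 0.2651 in.
R_nwl = 0.6 × 90 × 0.2651 × 9 = 128.9 kip (longitudinal, 2 welds).
R_nwt = 0.6 × 90 × 0.2651 × 7 = 100.2 kip (transverse, base value).
(i) R_nwl + R_nwt = 229.1 kip; (ii) 0.85 R_nwl + 1.5 R_nwt = 259.8 kip.
R_n = max = 259.8 kip [governs: (ii)]; φR_n = 194.9 kip.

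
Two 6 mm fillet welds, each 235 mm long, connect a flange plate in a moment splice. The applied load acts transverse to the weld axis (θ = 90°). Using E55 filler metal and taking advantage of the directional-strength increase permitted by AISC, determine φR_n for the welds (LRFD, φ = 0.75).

φR_n ≈ 740 kN

E55XX → F_EXX = 550 MPa.
t_e = 0.707 × 6 = 4.242 mm; A_we = 4.242 × 470 = 1994 mm².
Directional factor: 1.0 + 0.5 sin^1.5(90°) = 1.5.
F_nw = 0.6 × 550 × 1.5 = 495 MPa.
φR_n = 0.75 × 495 × 1994 × 10⁻³ = 740.2 kN.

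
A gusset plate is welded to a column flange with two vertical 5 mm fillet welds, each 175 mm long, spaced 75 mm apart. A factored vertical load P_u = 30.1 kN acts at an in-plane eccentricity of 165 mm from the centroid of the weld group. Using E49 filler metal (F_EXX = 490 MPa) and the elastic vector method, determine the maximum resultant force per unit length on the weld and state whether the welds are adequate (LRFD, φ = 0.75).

f_max ≈ 383 N/mm; adequate

Total weld length L_w = 350 mm. Treat welds as unit-width lines.
Polar moment about centroid: J = 2[d³/12 + d(b/2)²] = 2[175³/12 + 175×37.5²] = 1385000 mm³.
Direct shear f_v = P/L_w = 30.1×10³ / 350 = 86 N/mm (vertical).
Torsion M = P·e = 30.1×10³ × 165 = 4966500 N·mm.
Critical point at (x, y) = (37.5, 87.5) from centroid. f_tx = M·y/J = 313.7 N/mm; f_ty = M·x/J = 134.4 N/mm.
Resultant f_max = √[f_tx² + (f_v + f_ty)²] = √[313.7² + (86 + 134.4)²] = 383.4 N/mm.
Capacity per unit length: φr_n = 0.75 × 0.6 × 490 × (0.707 × 5) = 779.5 N/mm.
383.4 ≤ 779.5 → adequate.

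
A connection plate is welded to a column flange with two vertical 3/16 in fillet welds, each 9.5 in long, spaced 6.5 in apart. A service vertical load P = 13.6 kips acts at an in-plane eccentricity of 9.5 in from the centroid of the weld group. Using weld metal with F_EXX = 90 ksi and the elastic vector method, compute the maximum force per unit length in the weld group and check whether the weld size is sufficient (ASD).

Total weld length L_w = 19 in. Treat welds as unit-width lines.
Polar moment about centroid: J = 2[d³/12 + d(b/2)²] = 2[9.5³/12 + 9.5×3.25²] = 343.6 in³.
Direct shear f_v = P/L_w = 13.6 / 19 = 0.7158 kip/in (vertical).
Torsion M = P·e = 13.6 × 9.5 = 129.2 kip·in.
Critical point at (x, y) = (3.25, 4.75) from centroid. f_tx = M·y/J = 1.786 kip/in; f_ty = M·x/J = 1.222 kip/in.
Resultant f_max = √[f_tx² + (f_v + f_ty)²] = √[1.786² + (0.7158 + 1.222)²] = 2.636 kip/in.
Capacity per unit length: r_n/Ω = (1/2.0) × 0.6 × 90 × (0.707 × 0.1875) = 3.579 kip/in.
2.636 ≤ 3.579 → adequate.

f_max ≈ 2.64 kip/in; adequate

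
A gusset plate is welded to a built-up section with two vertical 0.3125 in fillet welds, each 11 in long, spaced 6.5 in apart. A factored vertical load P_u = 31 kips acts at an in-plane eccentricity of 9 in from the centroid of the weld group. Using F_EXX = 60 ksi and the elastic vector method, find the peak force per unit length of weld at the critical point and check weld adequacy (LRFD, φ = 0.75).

Total weld length L_w = 22 in. Treat welds as unit-width lines.
Polar moment about centroid: J = 2[d³/12 + d(b/2)²] = 2[11³/12 + 11×3.25²] = 454.2 in³.
Direct shear f_v = P/L_w = 31 / 22 = 1.409 kip/in (vertical).
Torsion M = P·e = 31 × 9 = 279 kip·in.
Critical point at (x, y) = (3.25, 5.5) from centroid. f_tx = M·y/J = 3.378 kip/in; f_ty = M·x/J = 1.996 kip/in.
Resultant f_max = √[f_tx² + (f_v + f_ty)²] = √[3.378² + (1.409 + 1.996)²] = 4.797 kip/in.
Capacity per unit length: φr_n = 0.75 × 0.6 × 60 × (0.707 × 0.3125) = 5.965 kip/in.
4.797 ≤ 5.965 → adequate.

f_max ≈ 4.8 kip/in; adequate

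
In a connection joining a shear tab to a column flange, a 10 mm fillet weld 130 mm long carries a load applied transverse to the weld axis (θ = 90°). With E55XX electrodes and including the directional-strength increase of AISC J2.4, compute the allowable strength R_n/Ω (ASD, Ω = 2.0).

R_n/Ω ≈ 227 kN

E55XX → F_EXX = 550 MPa.
t_e = 0.707 × 10 = 7.07 mm; A_we = 7.07 × 130 = 919.1 mm².
Directional factor: 1.0 + 0.5 sin^1.5(90°) = 1.5.
F_nw = 0.6 × 550 × 1.5 = 495 MPa.
R_n/Ω = (495 × 919.1) / 2.0 × 10⁻³ = 227.5 kN.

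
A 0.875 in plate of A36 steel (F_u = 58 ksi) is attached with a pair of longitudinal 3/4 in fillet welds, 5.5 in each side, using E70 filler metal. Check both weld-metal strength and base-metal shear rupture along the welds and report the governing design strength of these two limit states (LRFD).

E70XX → F_EXX = 70 ksi.
t_e = 0.707 × 0.75 = 0.5302 in; L = 11 in.
Weld metal: φR_n = 0.75 × 0.6 × 70 × 0.5302 × 11 = 183.7 kip.
Base metal (shear rupture): φR_n = 0.75 × 0.6 × 58 × 0.875 × 11 = 251.2 kip.
Governing: weld metal.

φR_n ≈ 184 kip (weld metal governs)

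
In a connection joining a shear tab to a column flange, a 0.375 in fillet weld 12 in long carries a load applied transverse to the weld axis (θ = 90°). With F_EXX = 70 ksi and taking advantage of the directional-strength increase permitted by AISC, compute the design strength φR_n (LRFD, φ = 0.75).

φR_n ≈ 150 kip

t_e = 0.707 × 0.375 = 0.2651 in; A_we = 0.2651 × 12 = 3.181 in².
Directional factor: 1.0 + 0.5 sin^1.5(90°) = 1.5.
F_nw = 0.6 × 70 × 1.5 = 63 ksi.
φR_n = 0.75 × 63 × 3.181 = 150.3 kip.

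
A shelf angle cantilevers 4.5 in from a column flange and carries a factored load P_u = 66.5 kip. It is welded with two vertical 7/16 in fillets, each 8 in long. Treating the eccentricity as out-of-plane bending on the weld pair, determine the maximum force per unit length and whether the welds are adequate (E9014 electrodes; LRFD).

E90XX → F_EXX = 90 ksi.
L_w = 2 × 8 = 16 in; section modulus (unit throat) S = 2 × L²/6 = 21.33 in².
Direct shear f_v = P/L_w = 66.5/16 = 4.156 kip/in.
Moment M = P × e = 66.5 × 4.5 = 299.25 kip·in; bending f_b = M/S = 14.03 kip/in.
f_max = √(f_v² + f_b²) = √(4.156² + 14.03²) = 14.63 kip/in.
φr_n = 0.75 × 0.6 × 90 × (0.707 × 0.4375) = 12.53 kip/in → NOT adequate.

f_max ≈ 14.6 kip/in; NOT adequate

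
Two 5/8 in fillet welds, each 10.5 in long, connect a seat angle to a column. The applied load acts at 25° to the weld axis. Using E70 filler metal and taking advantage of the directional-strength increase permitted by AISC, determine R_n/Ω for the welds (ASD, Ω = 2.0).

E70XX → F_EXX = 70 ksi.
t_e = 0.707 × 0.625 = 0.4419 in; A_we = 0.4419 × 21 = 9.279 in².
Directional factor: 1.0 + 0.5 sin^1.5(25°) = 1.137.
F_nw = 0.6 × 70 × 1.137 = 47.77 ksi.
R_n/Ω = (47.77 × 9.279) / 2.0 = 221.6 kips.

R_n/Ω ≈ 222 kips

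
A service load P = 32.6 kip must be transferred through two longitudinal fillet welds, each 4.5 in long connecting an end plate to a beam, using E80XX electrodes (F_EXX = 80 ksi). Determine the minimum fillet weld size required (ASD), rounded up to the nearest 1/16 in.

Total weld length L = 9 in.
Required throat t_e = P × Ω / (0.6 F_EXX × L) = 32.6 × 2.0 / (0.6 × 80 × 9) = 0.1509 in.
Required leg w = t_e / 0.707 = 0.2135 in → use 1/4 in.

w = 1/4 in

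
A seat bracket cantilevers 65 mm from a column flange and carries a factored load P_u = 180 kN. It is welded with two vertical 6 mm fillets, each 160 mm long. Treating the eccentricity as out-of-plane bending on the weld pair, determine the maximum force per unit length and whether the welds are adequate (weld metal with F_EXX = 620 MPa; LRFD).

f_max ≈ 1480 N/mm; NOT adequate

L_w = 2 × 160 = 320 mm; section modulus (unit throat) S = 2 × L²/6 = 8533 mm².
Direct shear f_v = P/L_w = 180×10³/320 = 562.5 N/mm.
Moment M = P × e = 180×10³ × 65 = 11700000 N·mm; bending f_b = M/S = 1371 N/mm.
f_max = √(f_v² + f_b²) = √(562.5² + 1371²) = 1482 N/mm.
φr_n = 0.75 × 0.6 × 620 × (0.707 × 6) = 1184 N/mm → NOT adequate.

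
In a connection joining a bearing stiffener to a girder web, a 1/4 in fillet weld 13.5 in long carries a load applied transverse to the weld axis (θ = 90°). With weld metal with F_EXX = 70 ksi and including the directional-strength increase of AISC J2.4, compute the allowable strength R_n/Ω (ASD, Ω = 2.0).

t_e = 0.707 × 0.25 = 0.1767 in; A_we = 0.1767 × 13.5 = 2.386 in².
Directional factor: 1.0 + 0.5 sin^1.5(90°) = 1.5.
F_nw = 0.6 × 70 × 1.5 = 63 ksi.
R_n/Ω = (63 × 2.386) / 2.0 = 75.16 kip.

R_n/Ω ≈ 75.2 kip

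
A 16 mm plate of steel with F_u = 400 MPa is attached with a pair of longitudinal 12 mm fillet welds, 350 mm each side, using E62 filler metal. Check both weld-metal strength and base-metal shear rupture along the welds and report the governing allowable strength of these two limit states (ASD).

R_n/Ω ≈ 1100 kN (weld metal governs)

E62XX → F_EXX = 620 MPa.
t_e = 0.707 × 12 = 8.484 mm; L = 700 mm.
Weld metal: R_n/Ω = (1/2.0) × 0.6 × 620 × 8.484 × 700 × 10⁻³ = 1105 kN.
Base metal (shear rupture): R_n/Ω = (1/2.0) × 0.6 × 400 × 16 × 700 × 10⁻³ = 1344 kN.
Governing: weld metal.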